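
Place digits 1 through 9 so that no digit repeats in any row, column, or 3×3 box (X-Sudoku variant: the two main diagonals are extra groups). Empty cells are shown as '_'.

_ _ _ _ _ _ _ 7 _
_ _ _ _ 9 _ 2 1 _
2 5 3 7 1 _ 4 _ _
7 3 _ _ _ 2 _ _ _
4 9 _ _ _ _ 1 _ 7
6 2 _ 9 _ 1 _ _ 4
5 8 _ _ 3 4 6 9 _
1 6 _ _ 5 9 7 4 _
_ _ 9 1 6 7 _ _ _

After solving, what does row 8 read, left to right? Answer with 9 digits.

162859743

R2C1 = 8: row 2 has {1,2,9}; col 1 has {1,2,4,5,6,7}; box has {2,3,5} → only 8 remains.
R2C2 = 7: row 2 has {1,2,8,9}; col 2 has {2,3,5,6,8,9}; box has {2,3,5,8}; main diagonal has {1,3,4,6} → only 7 remains.
R5C5 = 8: row 5 has {1,4,7,9}; col 5 has {1,3,5,6,9}; box has {1,2,9}; main diagonal has {1,3,4,6,7}; anti-diagonal has {1,2,4,6,9} → only 8 remains.
R6C5 = 7: row 6 has {1,2,4,6,9}; col 5 has {1,3,5,6,8,9}; box has {1,2,8,9} → only 7 remains.
R7C3 = 7: row 7 has {3,4,5,6,8,9}; col 3 has {3,9}; box has {1,5,6,8,9}; anti-diagonal has {1,2,4,6,8,9} → only 7 remains.
R7C4 = 2: row 7 has {3,4,5,6,7,8,9}; col 4 has {1,7,9}; box has {1,3,4,5,6,7,9} → only 2 remains.
R7C9 = 1: row 7 has {2,3,4,5,6,7,8,9}; col 9 has {4,7}; box has {4,6,7,9} → only 1 remains.
R8C3 = 2: row 8 has {1,4,5,6,7,9}; col 3 has {3,7,9}; box has {1,5,6,7,8,9} → only 2 remains.
R8C4 = 8: row 8 has {1,2,4,5,6,7,9}; col 4 has {1,2,7,9}; box has {1,2,3,4,5,6,7,9} → only 8 remains.
R8C9 = 3: row 8 has {1,2,4,5,6,7,8,9}; col 9 has {1,4,7}; box has {1,4,6,7,9} → only 3 remains.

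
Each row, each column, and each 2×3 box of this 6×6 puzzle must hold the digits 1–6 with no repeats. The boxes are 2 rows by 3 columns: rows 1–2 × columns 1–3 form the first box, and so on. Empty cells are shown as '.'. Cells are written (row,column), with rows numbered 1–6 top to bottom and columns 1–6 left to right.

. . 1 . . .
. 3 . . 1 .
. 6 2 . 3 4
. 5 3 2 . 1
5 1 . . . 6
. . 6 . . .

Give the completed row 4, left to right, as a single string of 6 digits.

453261

(3,1) = 1 (sole candidate).
(3,4) = 5 (sole candidate).
(4,1) = 4: row 4 has {1,2,3,5}; col 1 has {1,5}; box has {1,2,3,5,6} → only 4 remains.
(4,5) = 6: row 4 has {1,2,3,4,5}; col 5 has {1,3}; box has {1,2,3,4,5} → only 6 remains.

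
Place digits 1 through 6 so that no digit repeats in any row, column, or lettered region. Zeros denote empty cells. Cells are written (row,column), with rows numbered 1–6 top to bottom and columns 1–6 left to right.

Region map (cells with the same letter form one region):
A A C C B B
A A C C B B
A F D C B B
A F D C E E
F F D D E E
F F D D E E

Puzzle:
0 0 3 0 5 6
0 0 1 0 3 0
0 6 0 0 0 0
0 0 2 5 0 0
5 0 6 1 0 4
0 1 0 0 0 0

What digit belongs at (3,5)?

(2,6) = 2 (sole candidate).
(3,6) = 1 (sole candidate).
(4,6) = 3 (sole candidate).
(5,5) = 2 (sole candidate).
(6,5) = 6 (sole candidate).
(6,6) = 5 (sole candidate).
(3,5) = 4: row 3 has {1,6}; col 5 has {2,3,5,6}; region has {1,2,3,5,6} → only 4 remains.

4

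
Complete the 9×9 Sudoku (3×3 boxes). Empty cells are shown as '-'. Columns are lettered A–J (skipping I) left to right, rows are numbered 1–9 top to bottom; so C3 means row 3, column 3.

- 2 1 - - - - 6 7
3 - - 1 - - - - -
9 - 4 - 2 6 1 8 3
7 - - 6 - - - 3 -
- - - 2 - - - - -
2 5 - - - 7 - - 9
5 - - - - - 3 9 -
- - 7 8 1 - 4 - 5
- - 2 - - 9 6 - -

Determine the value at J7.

1

A1 = 8 (sole candidate).
B3 = 7 (sole candidate).
D3 = 5 (sole candidate).
G6 = 8 (sole candidate).
A8 = 6 (sole candidate).
H8 = 2 (sole candidate).
B2 = 6 (sole candidate).
C2 = 5 (sole candidate).
H2 = 4 (sole candidate).
J2 = 2 (sole candidate).
H6 = 1 (sole candidate).
C7 = 8 (sole candidate).
J7 = 1: row 7 has {3,5,8,9}; col 9 has {2,3,5,7,9}; box has {2,3,4,5,6,9} → only 1 remains.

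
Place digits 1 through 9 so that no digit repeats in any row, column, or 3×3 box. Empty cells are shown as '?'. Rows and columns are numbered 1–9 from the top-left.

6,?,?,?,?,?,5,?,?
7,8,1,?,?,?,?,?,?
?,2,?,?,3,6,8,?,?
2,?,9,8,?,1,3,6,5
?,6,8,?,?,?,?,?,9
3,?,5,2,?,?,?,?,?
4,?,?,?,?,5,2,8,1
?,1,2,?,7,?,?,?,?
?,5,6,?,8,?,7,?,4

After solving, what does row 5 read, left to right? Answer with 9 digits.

row 3, column 3 = 4: row 3 has {2,3,6,8}; col 3 has {1,2,5,6,8,9}; box has {1,2,6,7,8} → only 4 remains.
row 3, column 9 = 7: row 3 has {2,3,4,6,8}; col 9 has {1,4,5,9}; box has {5,8} → only 7 remains.
row 4, column 5 = 4: row 4 has {1,2,3,5,6,8,9}; col 5 has {3,7,8}; box has {1,2,8} → only 4 remains.
row 5, column 1 = 1: row 5 has {6,8,9}; col 1 has {2,3,4,6,7}; box has {2,3,5,6,8,9} → only 1 remains.
row 5, column 5 = 5: row 5 has {1,6,8,9}; col 5 has {3,4,7,8}; box has {1,2,4,8} → only 5 remains.
row 5, column 7 = 4: row 5 has {1,5,6,8,9}; col 7 has {2,3,5,7,8}; box has {3,5,6,9} → only 4 remains.
row 6, column 7 = 1: row 6 has {2,3,5}; col 7 has {2,3,4,5,7,8}; box has {3,4,5,6,9} → only 1 remains.
row 6, column 8 = 7: row 6 has {1,2,3,5}; col 8 has {6,8}; box has {1,3,4,5,6,9} → only 7 remains.
row 6, column 9 = 8: row 6 has {1,2,3,5,7}; col 9 has {1,4,5,7,9}; box has {1,3,4,5,6,7,9} → only 8 remains.
row 9, column 1 = 9: row 9 has {4,5,6,7,8}; col 1 has {1,2,3,4,6,7}; box has {1,2,4,5,6} → only 9 remains.
row 9, column 8 = 3: row 9 has {4,5,6,7,8,9}; col 8 has {6,7,8}; box has {1,2,4,7,8} → only 3 remains.
row 1, column 3 = 3: row 1 has {5,6}; col 3 has {1,2,4,5,6,8,9}; box has {1,2,4,6,7,8} → only 3 remains.
row 1, column 9 = 2: row 1 has {3,5,6}; col 9 has {1,4,5,7,8,9}; box has {5,7,8} → only 2 remains.
row 3, column 1 = 5: row 3 has {2,3,4,6,7,8}; col 1 has {1,2,3,4,6,7,9}; box has {1,2,3,4,6,7,8} → only 5 remains.
row 4, column 2 = 7: row 4 has {1,2,3,4,5,6,8,9}; col 2 has {1,2,5,6,8}; box has {1,2,3,5,6,8,9} → only 7 remains.
row 5, column 8 = 2: row 5 has {1,4,5,6,8,9}; col 8 has {3,6,7,8}; box has {1,3,4,5,6,7,8,9} → only 2 remains.
row 6, column 2 = 4: row 6 has {1,2,3,5,7,8}; col 2 has {1,2,5,6,7,8}; box has {1,2,3,5,6,7,8,9} → only 4 remains.
row 6, column 6 = 9: row 6 has {1,2,3,4,5,7,8}; col 6 has {1,5,6}; box has {1,2,4,5,8} → only 9 remains.
row 7, column 2 = 3: row 7 has {1,2,4,5,8}; col 2 has {1,2,4,5,6,7,8}; box has {1,2,4,5,6,9} → only 3 remains.
row 7, column 3 = 7: row 7 has {1,2,3,4,5,8}; col 3 has {1,2,3,4,5,6,8,9}; box has {1,2,3,4,5,6,9} → only 7 remains.
row 8, column 1 = 8: row 8 has {1,2,7}; col 1 has {1,2,3,4,5,6,7,9}; box has {1,2,3,4,5,6,7,9} → only 8 remains.
row 8, column 9 = 6: row 8 has {1,2,7,8}; col 9 has {1,2,4,5,7,8,9}; box has {1,2,3,4,7,8} → only 6 remains.
row 9, column 4 = 1: row 9 has {3,4,5,6,7,8,9}; col 4 has {2,8}; box has {5,7,8} → only 1 remains.
row 9, column 6 = 2: row 9 has {1,3,4,5,6,7,8,9}; col 6 has {1,5,6,9}; box has {1,5,7,8} → only 2 remains.
row 1, column 2 = 9: row 1 has {2,3,5,6}; col 2 has {1,2,3,4,5,6,7,8}; box has {1,2,3,4,5,6,7,8} → only 9 remains.
row 1, column 5 = 1: row 1 has {2,3,5,6,9}; col 5 has {3,4,5,7,8}; box has {3,6} → only 1 remains.
row 1, column 8 = 4: row 1 has {1,2,3,5,6,9}; col 8 has {2,3,6,7,8}; box has {2,5,7,8} → only 4 remains.
row 2, column 6 = 4: row 2 has {1,7,8}; col 6 has {1,2,5,6,9}; box has {1,3,6} → only 4 remains.
row 2, column 8 = 9: row 2 has {1,4,7,8}; col 8 has {2,3,4,6,7,8}; box has {2,4,5,7,8} → only 9 remains.
row 2, column 9 = 3: row 2 has {1,4,7,8,9}; col 9 has {1,2,4,5,6,7,8,9}; box has {2,4,5,7,8,9} → only 3 remains.
row 3, column 4 = 9: row 3 has {2,3,4,5,6,7,8}; col 4 has {1,2,8}; box has {1,3,4,6} → only 9 remains.
row 3, column 8 = 1: row 3 has {2,3,4,5,6,7,8,9}; col 8 has {2,3,4,6,7,8,9}; box has {2,3,4,5,7,8,9} → only 1 remains.
row 6, column 5 = 6: row 6 has {1,2,3,4,5,7,8,9}; col 5 has {1,3,4,5,7,8}; box has {1,2,4,5,8,9} → only 6 remains.
row 7, column 4 = 6: row 7 has {1,2,3,4,5,7,8}; col 4 has {1,2,8,9}; box has {1,2,5,7,8} → only 6 remains.
row 7, column 5 = 9: row 7 has {1,2,3,4,5,6,7,8}; col 5 has {1,3,4,5,6,7,8}; box has {1,2,5,6,7,8} → only 9 remains.
row 8, column 6 = 3: row 8 has {1,2,6,7,8}; col 6 has {1,2,4,5,6,9}; box has {1,2,5,6,7,8,9} → only 3 remains.
row 8, column 7 = 9: row 8 has {1,2,3,6,7,8}; col 7 has {1,2,3,4,5,7,8}; box has {1,2,3,4,6,7,8} → only 9 remains.
row 8, column 8 = 5: row 8 has {1,2,3,6,7,8,9}; col 8 has {1,2,3,4,6,7,8,9}; box has {1,2,3,4,6,7,8,9} → only 5 remains.
row 1, column 4 = 7: row 1 has {1,2,3,4,5,6,9}; col 4 has {1,2,6,8,9}; box has {1,3,4,6,9} → only 7 remains.
row 1, column 6 = 8: row 1 has {1,2,3,4,5,6,7,9}; col 6 has {1,2,3,4,5,6,9}; box has {1,3,4,6,7,9} → only 8 remains.
row 2, column 4 = 5: row 2 has {1,3,4,7,8,9}; col 4 has {1,2,6,7,8,9}; box has {1,3,4,6,7,8,9} → only 5 remains.
row 2, column 5 = 2: row 2 has {1,3,4,5,7,8,9}; col 5 has {1,3,4,5,6,7,8,9}; box has {1,3,4,5,6,7,8,9} → only 2 remains.
row 2, column 7 = 6: row 2 has {1,2,3,4,5,7,8,9}; col 7 has {1,2,3,4,5,7,8,9}; box has {1,2,3,4,5,7,8,9} → only 6 remains.
row 5, column 4 = 3: row 5 has {1,2,4,5,6,8,9}; col 4 has {1,2,5,6,7,8,9}; box has {1,2,4,5,6,8,9} → only 3 remains.
row 5, column 6 = 7: row 5 has {1,2,3,4,5,6,8,9}; col 6 has {1,2,3,4,5,6,8,9}; box has {1,2,3,4,5,6,8,9} → only 7 remains.

168357429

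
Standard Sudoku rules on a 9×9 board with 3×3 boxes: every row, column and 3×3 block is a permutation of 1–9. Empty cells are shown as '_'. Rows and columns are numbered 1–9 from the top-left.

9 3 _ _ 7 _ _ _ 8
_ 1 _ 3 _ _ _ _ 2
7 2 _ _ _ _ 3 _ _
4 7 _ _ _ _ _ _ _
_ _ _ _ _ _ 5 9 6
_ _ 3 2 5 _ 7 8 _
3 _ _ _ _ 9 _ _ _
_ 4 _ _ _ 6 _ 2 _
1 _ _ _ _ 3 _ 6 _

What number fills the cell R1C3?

4

R5C2 = 8 (sole candidate).
R6C1 = 6 (sole candidate).
R6C2 = 9 (sole candidate).
R9C2 = 5 (sole candidate).
R5C1 = 2 (sole candidate).
R5C3 = 1 (sole candidate).
R7C2 = 6 (sole candidate).
R8C1 = 8 (sole candidate).
R8C5 = 1 (sole candidate).
R8C7 = 9 (sole candidate).
R2C1 = 5 (sole candidate).
R4C3 = 5 (sole candidate).
R8C3 = 7 (sole candidate).
R8C4 = 5 (sole candidate).
R8C9 = 3 (sole candidate).
R4C9 = 1 (sole candidate).
R6C9 = 4 (sole candidate).
R7C3 = 2 (sole candidate).
R9C3 = 9 (sole candidate).
R9C9 = 7 (sole candidate).
R4C6 = 8 (sole candidate).
R4C7 = 2 (sole candidate).
R4C8 = 3 (sole candidate).
R6C6 = 1 (sole candidate).
R7C9 = 5 (sole candidate).
R2C6 = 4 (sole candidate).
R2C7 = 6 (sole candidate).
R2C8 = 7 (sole candidate).
R3C6 = 5 (sole candidate).
R3C9 = 9 (sole candidate).
R5C6 = 7 (sole candidate).
R1C6 = 2 (sole candidate).
R2C3 = 8 (sole candidate).
R2C5 = 9 (sole candidate).
R4C5 = 6 (sole candidate).
R5C4 = 4 (sole candidate).
R5C5 = 3 (sole candidate).
R9C4 = 8 (sole candidate).
R9C7 = 4 (sole candidate).
R1C7 = 1 (sole candidate).
R3C5 = 8 (sole candidate).
R3C8 = 4 (sole candidate).
R4C4 = 9 (sole candidate).
R7C4 = 7 (sole candidate).
R7C5 = 4 (sole candidate).
R7C7 = 8 (sole candidate).
R7C8 = 1 (sole candidate).
R9C5 = 2 (sole candidate).
R1C4 = 6 (sole candidate).
R1C8 = 5 (sole candidate).
R3C3 = 6 (sole candidate).
R3C4 = 1 (sole candidate).
R1C3 = 4: row 1 has {1,2,3,5,6,7,8,9}; col 3 has {1,2,3,5,6,7,8,9}; box has {1,2,3,5,6,7,8,9} → only 4 remains.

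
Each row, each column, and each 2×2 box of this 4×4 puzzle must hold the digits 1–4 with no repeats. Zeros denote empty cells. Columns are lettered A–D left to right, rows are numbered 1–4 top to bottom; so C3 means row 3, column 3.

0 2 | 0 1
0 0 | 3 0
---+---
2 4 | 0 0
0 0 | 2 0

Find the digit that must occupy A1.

3

C1 = 4 (sole candidate).
B2 = 1 (sole candidate).
D2 = 2 (sole candidate).
C3 = 1 (sole candidate).
D3 = 3 (sole candidate).
B4 = 3 (sole candidate).
D4 = 4 (sole candidate).
A1 = 3: row 1 has {1,2,4}; col 1 has {2}; box has {1,2} → only 3 remains.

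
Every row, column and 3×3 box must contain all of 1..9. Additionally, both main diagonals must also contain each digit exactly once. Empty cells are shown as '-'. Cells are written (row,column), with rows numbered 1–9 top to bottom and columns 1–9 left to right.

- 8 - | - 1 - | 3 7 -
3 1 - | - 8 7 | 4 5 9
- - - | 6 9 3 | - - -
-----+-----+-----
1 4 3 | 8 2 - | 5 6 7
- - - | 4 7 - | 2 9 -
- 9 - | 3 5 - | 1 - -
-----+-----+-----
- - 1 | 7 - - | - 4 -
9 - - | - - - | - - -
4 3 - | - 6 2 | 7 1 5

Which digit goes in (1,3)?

(2,4) = 2 (sole candidate).
(3,7) = 8 (sole candidate).
(3,8) = 2 (sole candidate).
(3,9) = 1 (sole candidate).
(4,6) = 9 (sole candidate).
(6,6) = 6 (sole candidate).
(6,8) = 8 (sole candidate).
(6,9) = 4 (sole candidate).
(7,5) = 3 (sole candidate).
(7,7) = 9 (sole candidate).
(8,5) = 4 (sole candidate).
(8,7) = 6 (sole candidate).
(8,8) = 3 (sole candidate).
(9,3) = 8 (sole candidate).
(9,4) = 9 (sole candidate).
(1,1) = 2 (sole candidate).
(1,4) = 5 (sole candidate).
(1,6) = 4 (sole candidate).
(1,9) = 6 (sole candidate).
(2,3) = 6 (sole candidate).
(3,3) = 4 (sole candidate).
(5,3) = 5 (sole candidate).
(5,6) = 1 (sole candidate).
(5,9) = 3 (sole candidate).
(6,1) = 7 (sole candidate).
(6,3) = 2 (sole candidate).
(8,2) = 2 (sole candidate).
(8,3) = 7 (sole candidate).
(8,4) = 1 (sole candidate).
(8,9) = 8 (sole candidate).
(1,3) = 9: row 1 has {1,2,3,4,5,6,7,8}; col 3 has {1,2,3,4,5,6,7,8}; box has {1,2,3,4,6,8} → only 9 remains.

9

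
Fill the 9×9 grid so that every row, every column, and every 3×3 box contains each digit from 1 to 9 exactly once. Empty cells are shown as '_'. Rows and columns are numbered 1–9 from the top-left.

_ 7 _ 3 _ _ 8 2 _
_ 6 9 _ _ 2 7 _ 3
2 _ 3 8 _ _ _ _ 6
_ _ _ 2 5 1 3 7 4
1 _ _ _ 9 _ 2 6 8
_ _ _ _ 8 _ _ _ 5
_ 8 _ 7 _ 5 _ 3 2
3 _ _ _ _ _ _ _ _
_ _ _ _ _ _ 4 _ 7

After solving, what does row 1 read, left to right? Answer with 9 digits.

574316829

r4c2 = 9 (sole candidate).
r5c4 = 4 (sole candidate).
r6c4 = 6 (sole candidate).
r2c1 = 8 (hidden single in row 2).
r4c1 = 6 (sole candidate).
r4c3 = 8 (sole candidate).
r8c3 = 7 (hidden single in row 8).
r5c3 = 5 (sole candidate).
r5c2 = 3 (sole candidate).
r5c6 = 7 (sole candidate).
r6c6 = 3 (sole candidate).
r1c1 = 5: in row 1, 5 can only go here (every other open cell in that row sees a 5).
r9c1 = 9 (sole candidate).
r9c4 = 1 (sole candidate).
r2c4 = 5 (sole candidate).
r7c1 = 4 (sole candidate).
r7c5 = 6 (sole candidate).
r8c4 = 9 (sole candidate).
r8c9 = 1 (sole candidate).
r9c6 = 8 (sole candidate).
r9c8 = 5 (sole candidate).
r1c9 = 9: row 1 has {2,3,5,7,8}; col 9 has {1,2,3,4,5,6,7,8}; box has {2,3,6,7,8} → only 9 remains.
r6c1 = 7 (sole candidate).
r7c3 = 1 (sole candidate).
r7c7 = 9 (sole candidate).
r8c6 = 4 (sole candidate).
r8c7 = 6 (sole candidate).
r8c8 = 8 (sole candidate).
r9c2 = 2 (sole candidate).
r9c3 = 6 (sole candidate).
r9c5 = 3 (sole candidate).
r1c3 = 4: row 1 has {2,3,5,7,8,9}; col 3 has {1,3,5,6,7,8,9}; box has {2,3,5,6,7,8,9} → only 4 remains.
r1c5 = 1: row 1 has {2,3,4,5,7,8,9}; col 5 has {3,5,6,8,9}; box has {2,3,5,8} → only 1 remains.
r1c6 = 6: row 1 has {1,2,3,4,5,7,8,9}; col 6 has {1,2,3,4,5,7,8}; box has {1,2,3,5,8} → only 6 remains.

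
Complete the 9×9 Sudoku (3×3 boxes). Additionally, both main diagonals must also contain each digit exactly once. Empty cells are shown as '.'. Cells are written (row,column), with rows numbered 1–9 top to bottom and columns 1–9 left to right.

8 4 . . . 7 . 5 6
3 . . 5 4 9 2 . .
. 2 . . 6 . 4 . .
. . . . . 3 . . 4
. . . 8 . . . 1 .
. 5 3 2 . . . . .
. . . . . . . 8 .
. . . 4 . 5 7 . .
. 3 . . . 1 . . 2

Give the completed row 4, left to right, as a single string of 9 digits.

(2,8) = 7: row 2 has {2,3,4,5,9}; col 8 has {1,5,8}; box has {2,4,5,6}; anti-diagonal has {2,3,4,6} → only 7 remains.
(3,6) = 8: row 3 has {2,4,6}; col 6 has {1,3,5,7,9}; box has {4,5,6,7,9} → only 8 remains.
(1,5) = 2: in row 1, 2 can only go here (every other open cell in that row sees a 2).
(2,9) = 8: in row 2, 8 can only go here (every other open cell in that row sees an 8).
(6,7) = 8: in row 6, 8 can only go here (every other open cell in that row sees an 8).
(7,1) = 4: in row 7, 4 can only go here (every other open cell in that row sees a 4).
(6,6) = 4: in row 6, 4 can only go here (every other open cell in that row sees a 4).
(5,6) = 6: row 5 has {1,8}; col 6 has {1,3,4,5,7,8,9}; box has {2,3,4,8} → only 6 remains.
(7,6) = 2: row 7 has {4,8}; col 6 has {1,3,4,5,6,7,8,9}; box has {1,4,5} → only 2 remains.
(5,3) = 4: in row 5, 4 can only go here (every other open cell in that row sees a 4).
(5,1) = 2: in row 5, 2 can only go here (every other open cell in that row sees a 2).
(4,8) = 2: in row 4, 2 can only go here (every other open cell in that row sees a 2).
(8,3) = 2: in row 8, 2 can only go here (every other open cell in that row sees a 2).
(9,8) = 4: in row 9, 4 can only go here (every other open cell in that row sees a 4).
(8,2) = 8: in anti-diagonal, 8 can only go here (every other open cell in that diagonal sees an 8).
(4,3) = 8: in row 4, 8 can only go here (every other open cell in that row sees an 8).
(9,5) = 8: in row 9, 8 can only go here (every other open cell in that row sees an 8).
(7,3) = 1: in anti-diagonal, 1 can only go here (every other open cell in that diagonal sees a 1).
(1,3) = 9: row 1 has {2,4,5,6,7,8}; col 3 has {1,2,3,4,8}; box has {2,3,4,8} → only 9 remains.
(2,3) = 6: row 2 has {2,3,4,5,7,8,9}; col 3 has {1,2,3,4,8,9}; box has {2,3,4,8,9} → only 6 remains.
(2,2) = 1: row 2 has {2,3,4,5,6,7,8,9}; col 2 has {2,3,4,5,8}; box has {2,3,4,6,8,9}; main diagonal has {2,4,8} → only 1 remains.
(8,9) = 1: in row 8, 1 can only go here (every other open cell in that row sees a 1).
(3,4) = 1: in row 3, 1 can only go here (every other open cell in that row sees a 1).
(1,4) = 3: row 1 has {2,4,5,6,7,8,9}; col 4 has {1,2,4,5,8}; box has {1,2,4,5,6,7,8,9} → only 3 remains.
(1,7) = 1: row 1 has {2,3,4,5,6,7,8,9}; col 7 has {2,4,7,8}; box has {2,4,5,6,7,8} → only 1 remains.
Singles propagation stalls; (4,4) is still open with candidates {7,9}.
  Try (4,4) = 9: this forces (5,5)=5, (9,1)=9, (3,3)=7, (8,1)=6, (8,8)=3, (9,3)=5, (9,7)=6; then (7,7) has no candidate left — contradiction.
So (4,4) = 7.
(3,3) = 5 (sole candidate).
(5,5) = 9 (sole candidate).
(6,5) = 1 (sole candidate).
(8,5) = 3 (sole candidate).
(8,8) = 6 (sole candidate).
(9,1) = 5 (sole candidate).
(9,3) = 7 (sole candidate).
(9,7) = 9 (sole candidate).
(3,1) = 7 (sole candidate).
(4,5) = 5: row 4 has {2,3,4,7,8}; col 5 has {1,2,3,4,6,8,9}; box has {1,2,3,4,6,7,8,9} → only 5 remains.
(4,7) = 6: row 4 has {2,3,4,5,7,8}; col 7 has {1,2,4,7,8,9}; box has {1,2,4,8} → only 6 remains.
(5,2) = 7 (sole candidate).
(6,8) = 9 (sole candidate).
(6,9) = 7 (sole candidate).
(7,5) = 7 (sole candidate).
(7,7) = 3 (sole candidate).
(7,9) = 5 (sole candidate).
(8,1) = 9 (sole candidate).
(9,4) = 6 (sole candidate).
(3,8) = 3 (sole candidate).
(3,9) = 9 (sole candidate).
(4,1) = 1: row 4 has {2,3,4,5,6,7,8}; col 1 has {2,3,4,5,7,8,9}; box has {2,3,4,5,7,8} → only 1 remains.
(4,2) = 9: row 4 has {1,2,3,4,5,6,7,8}; col 2 has {1,2,3,4,5,7,8}; box has {1,2,3,4,5,7,8} → only 9 remains.

198753624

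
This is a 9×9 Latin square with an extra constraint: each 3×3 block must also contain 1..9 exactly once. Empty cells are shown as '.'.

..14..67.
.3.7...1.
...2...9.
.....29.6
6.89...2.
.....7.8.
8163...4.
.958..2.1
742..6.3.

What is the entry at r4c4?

r4c8 = 5 (sole candidate).
r8c1 = 3 (sole candidate).
r8c6 = 4 (sole candidate).
r8c8 = 6 (sole candidate).
r4c2 = 7 (sole candidate).
r4c4 = 1: row 4 has {2,5,6,7,9}; col 4 has {2,3,4,7,8,9}; box has {2,7,9} → only 1 remains.

1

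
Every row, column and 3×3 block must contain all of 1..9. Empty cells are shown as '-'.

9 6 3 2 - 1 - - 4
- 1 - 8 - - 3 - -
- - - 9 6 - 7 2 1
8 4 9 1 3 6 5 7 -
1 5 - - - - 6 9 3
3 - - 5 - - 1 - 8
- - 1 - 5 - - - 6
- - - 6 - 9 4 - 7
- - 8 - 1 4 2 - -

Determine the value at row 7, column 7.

9

row 1, column 5 = 7: row 1 has {1,2,3,4,6,9}; col 5 has {1,3,5,6}; box has {1,2,6,8,9} → only 7 remains.
row 1, column 7 = 8: row 1 has {1,2,3,4,6,7,9}; col 7 has {1,2,3,4,5,6,7}; box has {1,2,3,4,7} → only 8 remains.
row 1, column 8 = 5: row 1 has {1,2,3,4,6,7,8,9}; col 8 has {2,7,9}; box has {1,2,3,4,7,8} → only 5 remains.
row 2, column 5 = 4: row 2 has {1,3,8}; col 5 has {1,3,5,6,7}; box has {1,2,6,7,8,9} → only 4 remains.
row 2, column 6 = 5: row 2 has {1,3,4,8}; col 6 has {1,4,6,9}; box has {1,2,4,6,7,8,9} → only 5 remains.
row 2, column 8 = 6: row 2 has {1,3,4,5,8}; col 8 has {2,5,7,9}; box has {1,2,3,4,5,7,8} → only 6 remains.
row 2, column 9 = 9: row 2 has {1,3,4,5,6,8}; col 9 has {1,3,4,6,7,8}; box has {1,2,3,4,5,6,7,8} → only 9 remains.
row 3, column 2 = 8: row 3 has {1,2,6,7,9}; col 2 has {1,4,5,6}; box has {1,3,6,9} → only 8 remains.
row 3, column 6 = 3: row 3 has {1,2,6,7,8,9}; col 6 has {1,4,5,6,9}; box has {1,2,4,5,6,7,8,9} → only 3 remains.
row 4, column 9 = 2: row 4 has {1,3,4,5,6,7,8,9}; col 9 has {1,3,4,6,7,8,9}; box has {1,3,5,6,7,8,9} → only 2 remains.
row 6, column 8 = 4: row 6 has {1,3,5,8}; col 8 has {2,5,6,7,9}; box has {1,2,3,5,6,7,8,9} → only 4 remains.
row 7, column 7 = 9: row 7 has {1,5,6}; col 7 has {1,2,3,4,5,6,7,8}; box has {2,4,6,7} → only 9 remains.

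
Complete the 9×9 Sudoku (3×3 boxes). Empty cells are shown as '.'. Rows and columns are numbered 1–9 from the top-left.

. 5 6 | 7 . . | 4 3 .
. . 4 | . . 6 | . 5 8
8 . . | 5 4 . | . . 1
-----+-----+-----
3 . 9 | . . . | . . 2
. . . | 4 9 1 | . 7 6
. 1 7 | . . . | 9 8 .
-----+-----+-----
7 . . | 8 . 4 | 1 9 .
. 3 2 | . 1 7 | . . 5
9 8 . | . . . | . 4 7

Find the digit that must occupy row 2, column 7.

row 1, column 9 = 9 (sole candidate).
row 3, column 3 = 3 (sole candidate).
row 4, column 4 = 6 (sole candidate).
row 4, column 7 = 5 (sole candidate).
row 4, column 8 = 1 (sole candidate).
row 5, column 2 = 2 (sole candidate).
row 5, column 7 = 3 (sole candidate).
row 6, column 9 = 4 (sole candidate).
row 7, column 2 = 6 (sole candidate).
row 7, column 3 = 5 (sole candidate).
row 7, column 9 = 3 (sole candidate).
row 8, column 1 = 4 (sole candidate).
row 8, column 4 = 9 (sole candidate).
row 8, column 8 = 6 (sole candidate).
row 9, column 3 = 1 (sole candidate).
row 9, column 7 = 2 (sole candidate).
row 2, column 7 = 7: row 2 has {4,5,6,8}; col 7 has {1,2,3,4,5,9}; box has {1,3,4,5,8,9} → only 7 remains.

7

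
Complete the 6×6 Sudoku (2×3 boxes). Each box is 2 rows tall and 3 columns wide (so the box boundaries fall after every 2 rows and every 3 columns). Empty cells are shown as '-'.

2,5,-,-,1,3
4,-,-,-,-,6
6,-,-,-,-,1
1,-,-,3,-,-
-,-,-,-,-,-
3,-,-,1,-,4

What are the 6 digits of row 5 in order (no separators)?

r1c3 = 6 (sole candidate).
r1c4 = 4 (sole candidate).
r5c1 = 5: row 5 has {}; col 1 has {1,2,3,4,6}; box has {3} → only 5 remains.
r5c6 = 2: row 5 has {5}; col 6 has {1,3,4,6}; box has {1,4} → only 2 remains.
r6c3 = 2 (sole candidate).
r4c6 = 5 (sole candidate).
r5c4 = 6: row 5 has {2,5}; col 4 has {1,3,4}; box has {1,2,4} → only 6 remains.
r5c5 = 3: row 5 has {2,5,6}; col 5 has {1}; box has {1,2,4,6} → only 3 remains.
r6c2 = 6 (sole candidate).
r6c5 = 5 (sole candidate).
r2c5 = 2 (sole candidate).
r3c4 = 2 (sole candidate).
r3c5 = 4 (sole candidate).
r4c3 = 4 (sole candidate).
r4c5 = 6 (sole candidate).
r5c3 = 1: row 5 has {2,3,5,6}; col 3 has {2,4,6}; box has {2,3,5,6} → only 1 remains.
r2c3 = 3 (sole candidate).
r2c4 = 5 (sole candidate).
r3c2 = 3 (sole candidate).
r3c3 = 5 (sole candidate).
r4c2 = 2 (sole candidate).
r5c2 = 4: row 5 has {1,2,3,5,6}; col 2 has {2,3,5,6}; box has {1,2,3,5,6} → only 4 remains.

541632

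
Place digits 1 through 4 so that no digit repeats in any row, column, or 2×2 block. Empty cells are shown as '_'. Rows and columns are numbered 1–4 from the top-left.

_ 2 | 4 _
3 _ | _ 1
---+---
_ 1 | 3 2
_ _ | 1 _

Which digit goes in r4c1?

r1c1 = 1: row 1 has {2,4}; col 1 has {3}; box has {2,3} → only 1 remains.
r1c4 = 3: row 1 has {1,2,4}; col 4 has {1,2}; box has {1,4} → only 3 remains.
r2c2 = 4: row 2 has {1,3}; col 2 has {1,2}; box has {1,2,3} → only 4 remains.
r2c3 = 2: row 2 has {1,3,4}; col 3 has {1,3,4}; box has {1,3,4} → only 2 remains.
r3c1 = 4: row 3 has {1,2,3}; col 1 has {1,3}; box has {1} → only 4 remains.
r4c1 = 2: row 4 has {1}; col 1 has {1,3,4}; box has {1,4} → only 2 remains.

2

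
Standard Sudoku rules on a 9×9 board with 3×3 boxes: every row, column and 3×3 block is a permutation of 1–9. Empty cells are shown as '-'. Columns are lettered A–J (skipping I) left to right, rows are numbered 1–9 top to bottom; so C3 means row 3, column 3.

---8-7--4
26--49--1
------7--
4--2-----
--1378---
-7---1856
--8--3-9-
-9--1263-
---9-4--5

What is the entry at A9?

D2 = 5: row 2 has {1,2,4,6,9}; col 4 has {2,3,8,9}; box has {4,7,8,9} → only 5 remains.
G2 = 3: row 2 has {1,2,4,5,6,9}; col 7 has {6,7,8}; box has {1,4,7} → only 3 remains.
H2 = 8: row 2 has {1,2,3,4,5,6,9}; col 8 has {3,5,9}; box has {1,3,4,7} → only 8 remains.
F3 = 6: row 3 has {7}; col 6 has {1,2,3,4,7,8,9}; box has {4,5,7,8,9} → only 6 remains.
H3 = 2: row 3 has {6,7}; col 8 has {3,5,8,9}; box has {1,3,4,7,8} → only 2 remains.
J3 = 9: row 3 has {2,6,7}; col 9 has {1,4,5,6}; box has {1,2,3,4,7,8} → only 9 remains.
F4 = 5: row 4 has {2,4}; col 6 has {1,2,3,4,6,7,8,9}; box has {1,2,3,7,8} → only 5 remains.
H5 = 4: row 5 has {1,3,7,8}; col 8 has {2,3,5,8,9}; box has {5,6,8} → only 4 remains.
J5 = 2: row 5 has {1,3,4,7,8}; col 9 has {1,4,5,6,9}; box has {4,5,6,8} → only 2 remains.
D6 = 4: row 6 has {1,5,6,7,8}; col 4 has {2,3,5,8,9}; box has {1,2,3,5,7,8} → only 4 remains.
E6 = 9: row 6 has {1,4,5,6,7,8}; col 5 has {1,4,7}; box has {1,2,3,4,5,7,8} → only 9 remains.
J7 = 7: row 7 has {3,8,9}; col 9 has {1,2,4,5,6,9}; box has {3,5,6,9} → only 7 remains.
D8 = 7: row 8 has {1,2,3,6,9}; col 4 has {2,3,4,5,8,9}; box has {1,2,3,4,9} → only 7 remains.
J8 = 8: row 8 has {1,2,3,6,7,9}; col 9 has {1,2,4,5,6,7,9}; box has {3,5,6,7,9} → only 8 remains.
H9 = 1: row 9 has {4,5,9}; col 8 has {2,3,4,5,8,9}; box has {3,5,6,7,8,9} → only 1 remains.
G1 = 5: row 1 has {4,7,8}; col 7 has {3,6,7,8}; box has {1,2,3,4,7,8,9} → only 5 remains.
H1 = 6: row 1 has {4,5,7,8}; col 8 has {1,2,3,4,5,8,9}; box has {1,2,3,4,5,7,8,9} → only 6 remains.
C2 = 7: row 2 has {1,2,3,4,5,6,8,9}; col 3 has {1,8}; box has {2,6} → only 7 remains.
D3 = 1: row 3 has {2,6,7,9}; col 4 has {2,3,4,5,7,8,9}; box has {4,5,6,7,8,9} → only 1 remains.
E3 = 3: row 3 has {1,2,6,7,9}; col 5 has {1,4,7,9}; box has {1,4,5,6,7,8,9} → only 3 remains.
E4 = 6: row 4 has {2,4,5}; col 5 has {1,3,4,7,9}; box has {1,2,3,4,5,7,8,9} → only 6 remains.
H4 = 7: row 4 has {2,4,5,6}; col 8 has {1,2,3,4,5,6,8,9}; box has {2,4,5,6,8} → only 7 remains.
J4 = 3: row 4 has {2,4,5,6,7}; col 9 has {1,2,4,5,6,7,8,9}; box has {2,4,5,6,7,8} → only 3 remains.
B5 = 5: row 5 has {1,2,3,4,7,8}; col 2 has {6,7,9}; box has {1,4,7} → only 5 remains.
G5 = 9: row 5 has {1,2,3,4,5,7,8}; col 7 has {3,5,6,7,8}; box has {2,3,4,5,6,7,8} → only 9 remains.
A6 = 3: row 6 has {1,4,5,6,7,8,9}; col 1 has {2,4}; box has {1,4,5,7} → only 3 remains.
C6 = 2: row 6 has {1,3,4,5,6,7,8,9}; col 3 has {1,7,8}; box has {1,3,4,5,7} → only 2 remains.
D7 = 6: row 7 has {3,7,8,9}; col 4 has {1,2,3,4,5,7,8,9}; box has {1,2,3,4,7,9} → only 6 remains.
E7 = 5: row 7 has {3,6,7,8,9}; col 5 has {1,3,4,6,7,9}; box has {1,2,3,4,6,7,9} → only 5 remains.
A8 = 5: row 8 has {1,2,3,6,7,8,9}; col 1 has {2,3,4}; box has {8,9} → only 5 remains.
C8 = 4: row 8 has {1,2,3,5,6,7,8,9}; col 3 has {1,2,7,8}; box has {5,8,9} → only 4 remains.
E9 = 8: row 9 has {1,4,5,9}; col 5 has {1,3,4,5,6,7,9}; box has {1,2,3,4,5,6,7,9} → only 8 remains.
G9 = 2: row 9 has {1,4,5,8,9}; col 7 has {3,5,6,7,8,9}; box has {1,3,5,6,7,8,9} → only 2 remains.
E1 = 2: row 1 has {4,5,6,7,8}; col 5 has {1,3,4,5,6,7,8,9}; box has {1,3,4,5,6,7,8,9} → only 2 remains.
A3 = 8: row 3 has {1,2,3,6,7,9}; col 1 has {2,3,4,5}; box has {2,6,7} → only 8 remains.
B3 = 4: row 3 has {1,2,3,6,7,8,9}; col 2 has {5,6,7,9}; box has {2,6,7,8} → only 4 remains.
C3 = 5: row 3 has {1,2,3,4,6,7,8,9}; col 3 has {1,2,4,7,8}; box has {2,4,6,7,8} → only 5 remains.
B4 = 8: row 4 has {2,3,4,5,6,7}; col 2 has {4,5,6,7,9}; box has {1,2,3,4,5,7} → only 8 remains.
C4 = 9: row 4 has {2,3,4,5,6,7,8}; col 3 has {1,2,4,5,7,8}; box has {1,2,3,4,5,7,8} → only 9 remains.
G4 = 1: row 4 has {2,3,4,5,6,7,8,9}; col 7 has {2,3,5,6,7,8,9}; box has {2,3,4,5,6,7,8,9} → only 1 remains.
A5 = 6: row 5 has {1,2,3,4,5,7,8,9}; col 1 has {2,3,4,5,8}; box has {1,2,3,4,5,7,8,9} → only 6 remains.
A7 = 1: row 7 has {3,5,6,7,8,9}; col 1 has {2,3,4,5,6,8}; box has {4,5,8,9} → only 1 remains.
B7 = 2: row 7 has {1,3,5,6,7,8,9}; col 2 has {4,5,6,7,8,9}; box has {1,4,5,8,9} → only 2 remains.
G7 = 4: row 7 has {1,2,3,5,6,7,8,9}; col 7 has {1,2,3,5,6,7,8,9}; box has {1,2,3,5,6,7,8,9} → only 4 remains.
A9 = 7: row 9 has {1,2,4,5,8,9}; col 1 has {1,2,3,4,5,6,8}; box has {1,2,4,5,8,9} → only 7 remains.

7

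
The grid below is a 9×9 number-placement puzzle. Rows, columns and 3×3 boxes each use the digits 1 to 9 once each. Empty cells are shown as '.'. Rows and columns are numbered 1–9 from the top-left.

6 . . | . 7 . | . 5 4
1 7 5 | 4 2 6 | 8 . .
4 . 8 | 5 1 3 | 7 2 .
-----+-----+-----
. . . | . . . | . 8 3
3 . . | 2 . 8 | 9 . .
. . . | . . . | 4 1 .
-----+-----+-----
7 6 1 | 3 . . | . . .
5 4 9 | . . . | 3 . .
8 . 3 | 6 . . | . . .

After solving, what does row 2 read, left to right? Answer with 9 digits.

175426839

row 1, column 3 = 2: row 1 has {4,5,6,7}; col 3 has {1,3,5,8,9}; box has {1,4,5,6,7,8} → only 2 remains.
row 1, column 6 = 9: row 1 has {2,4,5,6,7}; col 6 has {3,6,8}; box has {1,2,3,4,5,6,7} → only 9 remains.
row 1, column 7 = 1: row 1 has {2,4,5,6,7,9}; col 7 has {3,4,7,8,9}; box has {2,4,5,7,8} → only 1 remains.
row 2, column 9 = 9: row 2 has {1,2,4,5,6,7,8}; col 9 has {3,4}; box has {1,2,4,5,7,8} → only 9 remains.
row 3, column 2 = 9: row 3 has {1,2,3,4,5,7,8}; col 2 has {4,6,7}; box has {1,2,4,5,6,7,8} → only 9 remains.
row 3, column 9 = 6: row 3 has {1,2,3,4,5,7,8,9}; col 9 has {3,4,9}; box has {1,2,4,5,7,8,9} → only 6 remains.
row 8, column 5 = 8: row 8 has {3,4,5,9}; col 5 has {1,2,7}; box has {3,6} → only 8 remains.
row 9, column 2 = 2: row 9 has {3,6,8}; col 2 has {4,6,7,9}; box has {1,3,4,5,6,7,8,9} → only 2 remains.
row 9, column 7 = 5: row 9 has {2,3,6,8}; col 7 has {1,3,4,7,8,9}; box has {3} → only 5 remains.
row 1, column 2 = 3: row 1 has {1,2,4,5,6,7,9}; col 2 has {2,4,6,7,9}; box has {1,2,4,5,6,7,8,9} → only 3 remains.
row 1, column 4 = 8: row 1 has {1,2,3,4,5,6,7,9}; col 4 has {2,3,4,5,6}; box has {1,2,3,4,5,6,7,9} → only 8 remains.
row 2, column 8 = 3: row 2 has {1,2,4,5,6,7,8,9}; col 8 has {1,2,5,8}; box has {1,2,4,5,6,7,8,9} → only 3 remains.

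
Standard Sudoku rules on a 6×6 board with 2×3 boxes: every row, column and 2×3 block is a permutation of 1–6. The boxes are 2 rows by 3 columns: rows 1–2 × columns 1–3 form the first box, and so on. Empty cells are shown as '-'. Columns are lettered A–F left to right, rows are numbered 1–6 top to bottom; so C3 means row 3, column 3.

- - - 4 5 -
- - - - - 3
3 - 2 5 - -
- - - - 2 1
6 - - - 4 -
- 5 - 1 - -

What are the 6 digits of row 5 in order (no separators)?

631245

E3 = 6: row 3 has {2,3,5}; col 5 has {2,4,5}; box has {1,2,5} → only 6 remains.
F3 = 4: row 3 has {2,3,5,6}; col 6 has {1,3}; box has {1,2,5,6} → only 4 remains.
D4 = 3: row 4 has {1,2}; col 4 has {1,4,5}; box has {1,2,4,5,6} → only 3 remains.
D5 = 2: row 5 has {4,6}; col 4 has {1,3,4,5}; box has {1,4} → only 2 remains.
F5 = 5: row 5 has {2,4,6}; col 6 has {1,3,4}; box has {1,2,4} → only 5 remains.
E6 = 3: row 6 has {1,5}; col 5 has {2,4,5,6}; box has {1,2,4,5} → only 3 remains.
F6 = 6: row 6 has {1,3,5}; col 6 has {1,3,4,5}; box has {1,2,3,4,5} → only 6 remains.
F1 = 2: row 1 has {4,5}; col 6 has {1,3,4,5,6}; box has {3,4,5} → only 2 remains.
D2 = 6: row 2 has {3}; col 4 has {1,2,3,4,5}; box has {2,3,4,5} → only 6 remains.
E2 = 1: row 2 has {3,6}; col 5 has {2,3,4,5,6}; box has {2,3,4,5,6} → only 1 remains.
B3 = 1: row 3 has {2,3,4,5,6}; col 2 has {5}; box has {2,3} → only 1 remains.
B5 = 3: row 5 has {2,4,5,6}; col 2 has {1,5}; box has {5,6} → only 3 remains.
C5 = 1: row 5 has {2,3,4,5,6}; col 3 has {2}; box has {3,5,6} → only 1 remains.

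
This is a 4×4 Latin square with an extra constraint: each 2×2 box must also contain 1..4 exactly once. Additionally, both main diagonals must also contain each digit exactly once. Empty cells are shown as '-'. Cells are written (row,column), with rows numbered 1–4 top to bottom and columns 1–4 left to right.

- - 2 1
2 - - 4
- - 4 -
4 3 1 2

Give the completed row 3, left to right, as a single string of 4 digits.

(1,1) = 3 (sole candidate).
(1,2) = 4 (sole candidate).
(2,2) = 1 (sole candidate).
(2,3) = 3 (sole candidate).
(3,1) = 1: row 3 has {4}; col 1 has {2,3,4}; box has {3,4} → only 1 remains.
(3,2) = 2: row 3 has {1,4}; col 2 has {1,3,4}; box has {1,3,4}; anti-diagonal has {1,3,4} → only 2 remains.
(3,4) = 3: row 3 has {1,2,4}; col 4 has {1,2,4}; box has {1,2,4} → only 3 remains.

1243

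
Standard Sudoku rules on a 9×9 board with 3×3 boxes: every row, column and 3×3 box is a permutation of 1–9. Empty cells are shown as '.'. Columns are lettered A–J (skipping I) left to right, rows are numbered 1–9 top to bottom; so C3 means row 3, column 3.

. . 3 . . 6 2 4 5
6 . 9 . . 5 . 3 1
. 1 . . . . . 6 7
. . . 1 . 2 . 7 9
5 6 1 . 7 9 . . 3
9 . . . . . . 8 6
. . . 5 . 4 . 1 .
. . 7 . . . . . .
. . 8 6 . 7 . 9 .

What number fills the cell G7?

7

G2 = 8 (sole candidate).
G3 = 9 (sole candidate).
C4 = 4 (sole candidate).
G4 = 5 (sole candidate).
G5 = 4 (sole candidate).
H5 = 2 (sole candidate).
C6 = 2 (sole candidate).
F6 = 3 (sole candidate).
G6 = 1 (sole candidate).
C7 = 6 (sole candidate).
H8 = 5 (sole candidate).
G9 = 3 (sole candidate).
C3 = 5 (sole candidate).
F3 = 8 (sole candidate).
D5 = 8 (sole candidate).
B6 = 7 (sole candidate).
D6 = 4 (sole candidate).
E6 = 5 (sole candidate).
G7 = 7: row 7 has {1,4,5,6}; col 7 has {1,2,3,4,5,8,9}; box has {1,3,5,9} → only 7 remains.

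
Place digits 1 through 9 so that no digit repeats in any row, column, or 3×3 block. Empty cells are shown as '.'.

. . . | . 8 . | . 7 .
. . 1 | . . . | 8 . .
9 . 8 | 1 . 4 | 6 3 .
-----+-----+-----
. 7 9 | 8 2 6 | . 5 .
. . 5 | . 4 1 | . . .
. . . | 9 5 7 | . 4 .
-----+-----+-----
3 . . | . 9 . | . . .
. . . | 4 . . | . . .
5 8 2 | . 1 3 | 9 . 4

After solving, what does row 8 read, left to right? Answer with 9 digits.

R3C5 = 7: row 3 has {1,3,4,6,8,9}; col 5 has {1,2,4,5,8,9}; box has {1,4,8} → only 7 remains.
R5C4 = 3: row 5 has {1,4,5}; col 4 has {1,4,8,9}; box has {1,2,4,5,6,7,8,9} → only 3 remains.
R8C5 = 6: row 8 has {4}; col 5 has {1,2,4,5,7,8,9}; box has {1,3,4,9} → only 6 remains.
R9C4 = 7: row 9 has {1,2,3,4,5,8,9}; col 4 has {1,3,4,8,9}; box has {1,3,4,6,9} → only 7 remains.
R9C8 = 6: row 9 has {1,2,3,4,5,7,8,9}; col 8 has {3,4,5,7}; box has {4,9} → only 6 remains.
R2C5 = 3: row 2 has {1,8}; col 5 has {1,2,4,5,6,7,8,9}; box has {1,4,7,8} → only 3 remains.
R8C3 = 7: row 8 has {4,6}; col 3 has {1,2,5,8,9}; box has {2,3,5,8} → only 7 remains.
R8C1 = 1: row 8 has {4,6,7}; col 1 has {3,5,9}; box has {2,3,5,7,8} → only 1 remains.
R8C2 = 9: row 8 has {1,4,6,7}; col 2 has {7,8}; box has {1,2,3,5,7,8} → only 9 remains.
R4C1 = 4: row 4 has {2,5,6,7,8,9}; col 1 has {1,3,5,9}; box has {5,7,9} → only 4 remains.
R2C2 = 4: in row 2, 4 can only go here (every other open cell in that row sees a 4).
R2C1 = 7: in row 2, 7 can only go here (every other open cell in that row sees a 7).
R7C2 = 6: row 7 has {3,9}; col 2 has {4,7,8,9}; box has {1,2,3,5,7,8,9} → only 6 remains.
R7C3 = 4: row 7 has {3,6,9}; col 3 has {1,2,5,7,8,9}; box has {1,2,3,5,6,7,8,9} → only 4 remains.
R5C2 = 2: row 5 has {1,3,4,5}; col 2 has {4,6,7,8,9}; box has {4,5,7,9} → only 2 remains.
R5C7 = 7: row 5 has {1,2,3,4,5}; col 7 has {6,8,9}; box has {4,5} → only 7 remains.
R3C2 = 5: row 3 has {1,3,4,6,7,8,9}; col 2 has {2,4,6,7,8,9}; box has {1,4,7,8,9} → only 5 remains.
R3C9 = 2: row 3 has {1,3,4,5,6,7,8,9}; col 9 has {4}; box has {3,6,7,8} → only 2 remains.
R1C2 = 3: row 1 has {7,8}; col 2 has {2,4,5,6,7,8,9}; box has {1,4,5,7,8,9} → only 3 remains.
R1C3 = 6: row 1 has {3,7,8}; col 3 has {1,2,4,5,7,8,9}; box has {1,3,4,5,7,8,9} → only 6 remains.
R2C8 = 9: row 2 has {1,3,4,7,8}; col 8 has {3,4,5,6,7}; box has {2,3,6,7,8} → only 9 remains.
R2C9 = 5: row 2 has {1,3,4,7,8,9}; col 9 has {2,4}; box has {2,3,6,7,8,9} → only 5 remains.
R5C8 = 8: row 5 has {1,2,3,4,5,7}; col 8 has {3,4,5,6,7,9}; box has {4,5,7} → only 8 remains.
R6C2 = 1: row 6 has {4,5,7,9}; col 2 has {2,3,4,5,6,7,8,9}; box has {2,4,5,7,9} → only 1 remains.
R6C3 = 3: row 6 has {1,4,5,7,9}; col 3 has {1,2,4,5,6,7,8,9}; box has {1,2,4,5,7,9} → only 3 remains.
R6C7 = 2: row 6 has {1,3,4,5,7,9}; col 7 has {6,7,8,9}; box has {4,5,7,8} → only 2 remains.
R6C9 = 6: row 6 has {1,2,3,4,5,7,9}; col 9 has {2,4,5}; box has {2,4,5,7,8} → only 6 remains.
R8C8 = 2: row 8 has {1,4,6,7,9}; col 8 has {3,4,5,6,7,8,9}; box has {4,6,9} → only 2 remains.
R1C1 = 2: row 1 has {3,6,7,8}; col 1 has {1,3,4,5,7,9}; box has {1,3,4,5,6,7,8,9} → only 2 remains.
R1C4 = 5: row 1 has {2,3,6,7,8}; col 4 has {1,3,4,7,8,9}; box has {1,3,4,7,8} → only 5 remains.
R1C6 = 9: row 1 has {2,3,5,6,7,8}; col 6 has {1,3,4,6,7}; box has {1,3,4,5,7,8} → only 9 remains.
R1C9 = 1: row 1 has {2,3,5,6,7,8,9}; col 9 has {2,4,5,6}; box has {2,3,5,6,7,8,9} → only 1 remains.
R2C6 = 2: row 2 has {1,3,4,5,7,8,9}; col 6 has {1,3,4,6,7,9}; box has {1,3,4,5,7,8,9} → only 2 remains.
R4C9 = 3: row 4 has {2,4,5,6,7,8,9}; col 9 has {1,2,4,5,6}; box has {2,4,5,6,7,8} → only 3 remains.
R5C1 = 6: row 5 has {1,2,3,4,5,7,8}; col 1 has {1,2,3,4,5,7,9}; box has {1,2,3,4,5,7,9} → only 6 remains.
R5C9 = 9: row 5 has {1,2,3,4,5,6,7,8}; col 9 has {1,2,3,4,5,6}; box has {2,3,4,5,6,7,8} → only 9 remains.
R6C1 = 8: row 6 has {1,2,3,4,5,6,7,9}; col 1 has {1,2,3,4,5,6,7,9}; box has {1,2,3,4,5,6,7,9} → only 8 remains.
R7C4 = 2: row 7 has {3,4,6,9}; col 4 has {1,3,4,5,7,8,9}; box has {1,3,4,6,7,9} → only 2 remains.
R7C8 = 1: row 7 has {2,3,4,6,9}; col 8 has {2,3,4,5,6,7,8,9}; box has {2,4,6,9} → only 1 remains.
R8C9 = 8: row 8 has {1,2,4,6,7,9}; col 9 has {1,2,3,4,5,6,9}; box has {1,2,4,6,9} → only 8 remains.
R1C7 = 4: row 1 has {1,2,3,5,6,7,8,9}; col 7 has {2,6,7,8,9}; box has {1,2,3,5,6,7,8,9} → only 4 remains.
R2C4 = 6: row 2 has {1,2,3,4,5,7,8,9}; col 4 has {1,2,3,4,5,7,8,9}; box has {1,2,3,4,5,7,8,9} → only 6 remains.
R4C7 = 1: row 4 has {2,3,4,5,6,7,8,9}; col 7 has {2,4,6,7,8,9}; box has {2,3,4,5,6,7,8,9} → only 1 remains.
R7C7 = 5: row 7 has {1,2,3,4,6,9}; col 7 has {1,2,4,6,7,8,9}; box has {1,2,4,6,8,9} → only 5 remains.
R7C9 = 7: row 7 has {1,2,3,4,5,6,9}; col 9 has {1,2,3,4,5,6,8,9}; box has {1,2,4,5,6,8,9} → only 7 remains.
R8C6 = 5: row 8 has {1,2,4,6,7,8,9}; col 6 has {1,2,3,4,6,7,9}; box has {1,2,3,4,6,7,9} → only 5 remains.
R8C7 = 3: row 8 has {1,2,4,5,6,7,8,9}; col 7 has {1,2,4,5,6,7,8,9}; box has {1,2,4,5,6,7,8,9} → only 3 remains.

197465328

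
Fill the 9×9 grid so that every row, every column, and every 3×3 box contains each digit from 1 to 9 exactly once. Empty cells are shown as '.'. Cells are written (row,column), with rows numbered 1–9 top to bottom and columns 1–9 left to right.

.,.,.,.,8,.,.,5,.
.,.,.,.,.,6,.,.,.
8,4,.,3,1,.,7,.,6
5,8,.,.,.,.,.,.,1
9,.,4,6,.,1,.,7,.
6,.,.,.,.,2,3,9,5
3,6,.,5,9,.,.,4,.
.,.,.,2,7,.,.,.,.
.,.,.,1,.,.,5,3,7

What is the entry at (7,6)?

(3,8) = 2: row 3 has {1,3,4,6,7,8}; col 8 has {3,4,5,7,9}; box has {5,6,7} → only 2 remains.
(4,8) = 6: row 4 has {1,5,8}; col 8 has {2,3,4,5,7,9}; box has {1,3,5,7,9} → only 6 remains.
(6,5) = 4: row 6 has {2,3,5,6,9}; col 5 has {1,7,8,9}; box has {1,2,6} → only 4 remains.
(7,6) = 8: row 7 has {3,4,5,6,9}; col 6 has {1,2,6}; box has {1,2,5,7,9} → only 8 remains.

8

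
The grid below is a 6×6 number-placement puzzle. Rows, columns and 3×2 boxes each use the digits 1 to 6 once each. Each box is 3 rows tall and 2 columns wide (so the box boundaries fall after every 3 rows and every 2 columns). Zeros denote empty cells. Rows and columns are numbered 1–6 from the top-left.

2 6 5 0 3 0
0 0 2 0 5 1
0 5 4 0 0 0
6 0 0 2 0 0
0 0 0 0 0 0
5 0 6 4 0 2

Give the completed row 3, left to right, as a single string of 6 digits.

row 1, column 4 = 1 (sole candidate).
row 1, column 6 = 4 (sole candidate).
row 3, column 6 = 6: row 3 has {4,5}; col 6 has {1,2,4}; box has {1,3,4,5} → only 6 remains.
row 6, column 5 = 1 (sole candidate).
row 3, column 4 = 3: row 3 has {4,5,6}; col 4 has {1,2,4}; box has {1,2,4,5} → only 3 remains.
row 3, column 5 = 2: row 3 has {3,4,5,6}; col 5 has {1,3,5}; box has {1,3,4,5,6} → only 2 remains.
row 4, column 5 = 4 (sole candidate).
row 5, column 4 = 5 (sole candidate).
row 5, column 5 = 6 (sole candidate).
row 5, column 6 = 3 (sole candidate).
row 6, column 2 = 3 (sole candidate).
row 2, column 2 = 4 (sole candidate).
row 2, column 4 = 6 (sole candidate).
row 3, column 1 = 1: row 3 has {2,3,4,5,6}; col 1 has {2,5,6}; box has {2,4,5,6} → only 1 remains.

154326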